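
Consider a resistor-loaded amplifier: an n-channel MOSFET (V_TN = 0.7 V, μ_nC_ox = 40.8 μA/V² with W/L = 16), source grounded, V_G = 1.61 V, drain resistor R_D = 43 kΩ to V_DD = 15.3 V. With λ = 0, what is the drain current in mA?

I_D = 0.270 mA

V_GS = V_G = 1.61 V, so V_ov = 1.61 − 0.7 = 0.91 V.
k_n = μ_nC_ox · (W/L) = 0.6528 mA/V².
Assume saturation: I_D = ½ k_n V_ov² = 0.5 × 0.6528 × 0.91² = 0.27 mA, giving V_DS = V_DD − I_D R_D = 15.3 − 0.27 × 43 = 3.68 V.
V_DS = 3.68 V ≥ V_ov = 0.91 V, confirming saturation.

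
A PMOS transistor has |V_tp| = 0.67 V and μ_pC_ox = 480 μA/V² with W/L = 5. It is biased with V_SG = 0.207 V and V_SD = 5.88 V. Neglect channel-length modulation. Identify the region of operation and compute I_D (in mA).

Cutoff; I_D = 0 mA

V_SG = 0.207 V < |V_tp| = 0.67 V, so the transistor is in cutoff.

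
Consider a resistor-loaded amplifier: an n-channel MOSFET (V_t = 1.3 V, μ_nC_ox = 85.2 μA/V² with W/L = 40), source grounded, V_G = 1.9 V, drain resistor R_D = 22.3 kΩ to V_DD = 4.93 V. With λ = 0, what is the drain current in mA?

I_D = 0.216 mA

V_GS = V_G = 1.9 V, so V_ov = 1.9 − 1.3 = 0.6 V.
k_n = μ_nC_ox · (W/L) = 3.408 mA/V².
Assume saturation: I_D = ½ k_n V_ov² = 0.5 × 3.408 × 0.6² = 0.613 mA, giving V_DS = V_DD − I_D R_D = 4.93 − 0.613 × 22.3 = -8.75 V.
But -8.75 V < V_ov = 0.6 V, so the device is actually in triode.
In triode I_D = k_n[V_ov V_DS − ½ V_DS²] and I_D = (V_DD − V_DS)/R_D. Equating: 38 V_DS² − 46.6 V_DS + 4.93 = 0, giving V_DS = 0.117 V (the root below V_ov).
I_D = (4.93 − 0.117) / 22.3 = 0.216 mA.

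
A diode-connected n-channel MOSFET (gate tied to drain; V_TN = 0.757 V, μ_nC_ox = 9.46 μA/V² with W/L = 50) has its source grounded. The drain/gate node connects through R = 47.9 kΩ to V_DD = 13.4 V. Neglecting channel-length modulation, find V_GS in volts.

With gate tied to drain, V_GS = V_DS ≥ V_GS − V_TN, so the device is in saturation.
k_n = μ_nC_ox · (W/L) = 0.473 mA/V².
KCL at the drain: ½ k_n (V_GS − V_TN)² = (V_DD − V_GS)/R.
Let x = V_GS − 0.757. Then 11.3 x² + x − 12.64 = 0, giving x = 1.01 V (positive root), so V_GS = 1.77 V.
I_D = (V_DD − V_GS)/R = (13.4 − 1.77) / 47.9 = 0.243 mA.

V_GS = 1.77 V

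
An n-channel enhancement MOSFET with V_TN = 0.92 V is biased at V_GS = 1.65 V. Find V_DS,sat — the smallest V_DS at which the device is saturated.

V_DS,sat = 0.730 V

The boundary between triode and saturation is V_DS = V_GS − V_TN = V_ov.
V_ov = 1.65 − 0.92 = 0.73 V.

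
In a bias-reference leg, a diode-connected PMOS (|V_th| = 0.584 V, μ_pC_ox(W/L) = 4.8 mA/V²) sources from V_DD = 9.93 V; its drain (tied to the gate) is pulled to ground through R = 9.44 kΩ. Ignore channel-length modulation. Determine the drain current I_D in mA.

With gate tied to drain, V_SG = V_SD ≥ V_SG − |V_th|, so the device is in saturation.
KCL at the drain: ½ k_p (V_SG − |V_th|)² = (V_DD − V_SG)/R.
Let x = V_SG − 0.584. Then 22.7 x² + x − 9.346 = 0, giving x = 0.621 V (positive root), so V_SG = 1.2 V.
I_D = (V_DD − V_SG)/R = (9.93 − 1.2) / 9.44 = 0.924 mA.

I_D = 0.924 mA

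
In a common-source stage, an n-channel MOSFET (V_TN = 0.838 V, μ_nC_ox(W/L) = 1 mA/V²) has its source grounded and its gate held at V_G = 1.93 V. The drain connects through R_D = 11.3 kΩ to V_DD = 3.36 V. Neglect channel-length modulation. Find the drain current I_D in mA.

I_D = 0.272 mA

V_GS = V_G = 1.93 V, so V_ov = 1.93 − 0.838 = 1.09 V.
Assume saturation: I_D = ½ k_n V_ov² = 0.5 × 1 × 1.09² = 0.596 mA, giving V_DS = V_DD − I_D R_D = 3.36 − 0.596 × 11.3 = -3.38 V.
But -3.38 V < V_ov = 1.09 V, so the device is actually in triode.
In triode I_D = k_n[V_ov V_DS − ½ V_DS²] and I_D = (V_DD − V_DS)/R_D. Equating: 5.65 V_DS² − 13.34 V_DS + 3.36 = 0, giving V_DS = 0.287 V (the root below V_ov).
I_D = (3.36 − 0.287) / 11.3 = 0.272 mA.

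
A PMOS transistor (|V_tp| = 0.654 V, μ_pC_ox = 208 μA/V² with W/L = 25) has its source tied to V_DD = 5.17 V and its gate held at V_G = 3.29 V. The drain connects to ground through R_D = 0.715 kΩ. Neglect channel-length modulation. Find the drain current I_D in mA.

V_SG = V_DD − V_G = 5.17 − 3.29 = 1.88 V, so V_ov = 1.88 − 0.654 = 1.23 V.
k_p = μ_pC_ox · (W/L) = 5.2 mA/V².
Assume saturation: I_D = ½ k_p V_ov² = 0.5 × 5.2 × 1.23² = 3.91 mA, giving V_SD = V_DD − I_D R_D = 5.17 − 3.91 × 0.715 = 2.38 V.
V_SD = 2.38 V ≥ V_ov = 1.23 V, confirming saturation.

I_D = 3.91 mA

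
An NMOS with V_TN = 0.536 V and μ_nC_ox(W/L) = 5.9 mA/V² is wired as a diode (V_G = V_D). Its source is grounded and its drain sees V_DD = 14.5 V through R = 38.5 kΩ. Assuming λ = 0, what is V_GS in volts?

With gate tied to drain, V_GS = V_DS ≥ V_GS − V_TN, so the device is in saturation.
KCL at the drain: ½ k_n (V_GS − V_TN)² = (V_DD − V_GS)/R.
Let x = V_GS − 0.536. Then 114 x² + x − 13.96 = 0, giving x = 0.346 V (positive root), so V_GS = 0.882 V.
I_D = (V_DD − V_GS)/R = (14.5 − 0.882) / 38.5 = 0.354 mA.

V_GS = 0.882 V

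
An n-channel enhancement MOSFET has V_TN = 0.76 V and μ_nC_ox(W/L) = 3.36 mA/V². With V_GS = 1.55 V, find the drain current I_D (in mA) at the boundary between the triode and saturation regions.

At the boundary V_DS = V_ov = V_GS − V_TN = 1.55 − 0.76 = 0.79 V.
I_D = ½ k_n V_ov² = 0.5 × 3.36 × 0.79² = 1.05 mA.

I_D = 1.05 mA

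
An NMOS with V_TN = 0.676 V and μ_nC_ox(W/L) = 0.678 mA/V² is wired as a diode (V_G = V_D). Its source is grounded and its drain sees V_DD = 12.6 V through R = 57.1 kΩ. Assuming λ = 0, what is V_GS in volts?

With gate tied to drain, V_GS = V_DS ≥ V_GS − V_TN, so the device is in saturation.
KCL at the drain: ½ k_n (V_GS − V_TN)² = (V_DD − V_GS)/R.
Let x = V_GS − 0.676. Then 19.4 x² + x − 11.92 = 0, giving x = 0.759 V (positive root), so V_GS = 1.44 V.
I_D = (V_DD − V_GS)/R = (12.6 − 1.44) / 57.1 = 0.196 mA.

V_GS = 1.44 V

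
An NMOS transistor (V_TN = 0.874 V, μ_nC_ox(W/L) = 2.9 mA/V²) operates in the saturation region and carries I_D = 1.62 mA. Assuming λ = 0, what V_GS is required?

In saturation I_D = ½ k_n (V_GS − V_TN)², so V_GS − V_TN = √(2 I_D / k_n) = √(2 × 1.62 / 2.9) = 1.06 V.
V_GS = 0.874 + 1.06 = 1.93 V.

V_GS = 1.93 V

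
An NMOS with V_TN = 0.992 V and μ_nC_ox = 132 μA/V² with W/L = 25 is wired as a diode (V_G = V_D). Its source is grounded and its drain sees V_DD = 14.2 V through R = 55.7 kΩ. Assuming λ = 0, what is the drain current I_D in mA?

With gate tied to drain, V_GS = V_DS ≥ V_GS − V_TN, so the device is in saturation.
k_n = μ_nC_ox · (W/L) = 3.3 mA/V².
KCL at the drain: ½ k_n (V_GS − V_TN)² = (V_DD − V_GS)/R.
Let x = V_GS − 0.992. Then 91.9 x² + x − 13.21 = 0, giving x = 0.374 V (positive root), so V_GS = 1.37 V.
I_D = (V_DD − V_GS)/R = (14.2 − 1.37) / 55.7 = 0.23 mA.

I_D = 0.230 mA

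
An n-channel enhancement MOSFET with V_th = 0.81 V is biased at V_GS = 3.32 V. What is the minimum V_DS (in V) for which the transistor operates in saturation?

The boundary between triode and saturation is V_DS = V_GS − V_th = V_ov.
V_ov = 3.32 − 0.81 = 2.51 V.

V_DS,sat = 2.51 V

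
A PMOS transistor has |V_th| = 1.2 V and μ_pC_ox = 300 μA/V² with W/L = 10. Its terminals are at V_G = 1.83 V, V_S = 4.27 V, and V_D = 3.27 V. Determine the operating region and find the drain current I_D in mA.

V_SG = V_S − V_G = 4.27 − 1.83 = 2.44 V; V_SD = V_S − V_D = 4.27 − 3.27 = 1 V.
k_p = μ_pC_ox · (W/L) = 3 mA/V².
V_ov = V_SG − |V_th| = 2.44 − 1.2 = 1.24 V.
Since V_SD = 1 V < V_ov = 1.24 V, the device is in the triode region.
I_D = k_p [V_ov · V_SD − ½ V_SD²] = 3 × [1.24 × 1 − 0.5 × 1²] = 2.22 mA.

Triode; I_D = 2.22 mA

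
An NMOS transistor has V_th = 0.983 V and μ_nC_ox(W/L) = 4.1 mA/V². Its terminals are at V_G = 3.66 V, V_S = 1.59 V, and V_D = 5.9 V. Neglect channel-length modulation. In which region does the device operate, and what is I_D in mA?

Saturation; I_D = 2.42 mA

V_GS = V_G − V_S = 3.66 − 1.59 = 2.07 V; V_DS = V_D − V_S = 5.9 − 1.59 = 4.31 V.
V_ov = V_GS − V_th = 2.07 − 0.983 = 1.09 V.
Since V_DS = 4.31 V ≥ V_ov = 1.09 V, the device is in saturation.
I_D = ½ k_n V_ov² = 0.5 × 4.1 × 1.09² = 2.42 mA.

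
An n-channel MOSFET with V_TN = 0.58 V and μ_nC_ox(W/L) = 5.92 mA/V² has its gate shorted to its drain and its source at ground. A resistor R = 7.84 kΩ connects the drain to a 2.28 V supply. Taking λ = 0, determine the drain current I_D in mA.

I_D = 0.185 mA

With gate tied to drain, V_GS = V_DS ≥ V_GS − V_TN, so the device is in saturation.
KCL at the drain: ½ k_n (V_GS − V_TN)² = (V_DD − V_GS)/R.
Let x = V_GS − 0.58. Then 23.2 x² + x − 1.7 = 0, giving x = 0.25 V (positive root), so V_GS = 0.83 V.
I_D = (V_DD − V_GS)/R = (2.28 − 0.83) / 7.84 = 0.185 mA.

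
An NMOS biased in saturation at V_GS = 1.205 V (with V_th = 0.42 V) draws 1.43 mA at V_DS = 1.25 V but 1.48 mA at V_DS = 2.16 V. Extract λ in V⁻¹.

λ = 0.0404 V⁻¹

With V_GS fixed, I_D ∝ (1 + λ V_DS) in saturation, so I_D2/I_D1 = (1 + λ V_DS2)/(1 + λ V_DS1).
1.48/1.43 = 1.035 = (1 + 2.16 λ)/(1 + 1.25 λ).
Solving: λ (I_D1 V_DS2 − I_D2 V_DS1) = I_D2 − I_D1, so λ = (1.48 − 1.43) / (1.43 × 2.16 − 1.48 × 1.25) = 0.05 / 1.24 = 0.0404 V⁻¹.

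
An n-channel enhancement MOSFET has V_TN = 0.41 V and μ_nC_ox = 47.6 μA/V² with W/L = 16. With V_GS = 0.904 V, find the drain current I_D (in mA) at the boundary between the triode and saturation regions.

I_D = 0.0929 mA

At the boundary V_DS = V_ov = V_GS − V_TN = 0.904 − 0.41 = 0.494 V.
k_n = μ_nC_ox · (W/L) = 0.7616 mA/V².
I_D = ½ k_n V_ov² = 0.5 × 0.7616 × 0.494² = 0.0929 mA.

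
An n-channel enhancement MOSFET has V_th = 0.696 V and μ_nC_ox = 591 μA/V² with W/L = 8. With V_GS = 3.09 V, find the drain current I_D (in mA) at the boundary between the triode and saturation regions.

I_D = 13.5 mA

At the boundary V_DS = V_ov = V_GS − V_th = 3.09 − 0.696 = 2.39 V.
k_n = μ_nC_ox · (W/L) = 4.728 mA/V².
I_D = ½ k_n V_ov² = 0.5 × 4.728 × 2.39² = 13.5 mA.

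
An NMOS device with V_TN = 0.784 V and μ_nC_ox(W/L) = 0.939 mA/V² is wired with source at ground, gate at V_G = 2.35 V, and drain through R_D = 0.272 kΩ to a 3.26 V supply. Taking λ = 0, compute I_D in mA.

I_D = 1.15 mA

V_GS = V_G = 2.35 V, so V_ov = 2.35 − 0.784 = 1.57 V.
Assume saturation: I_D = ½ k_n V_ov² = 0.5 × 0.939 × 1.57² = 1.15 mA, giving V_DS = V_DD − I_D R_D = 3.26 − 1.15 × 0.272 = 2.95 V.
V_DS = 2.95 V ≥ V_ov = 1.57 V, confirming saturation.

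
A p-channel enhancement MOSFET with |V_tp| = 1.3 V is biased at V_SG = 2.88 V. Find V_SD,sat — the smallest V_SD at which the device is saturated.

The boundary between triode and saturation is V_SD = V_SG − |V_tp| = V_ov.
V_ov = 2.88 − 1.3 = 1.58 V.

V_SD,sat = 1.58 V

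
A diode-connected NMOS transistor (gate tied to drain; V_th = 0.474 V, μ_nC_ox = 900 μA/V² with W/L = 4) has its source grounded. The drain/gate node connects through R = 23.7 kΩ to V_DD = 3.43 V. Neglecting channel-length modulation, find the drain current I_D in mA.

I_D = 0.114 mA

With gate tied to drain, V_GS = V_DS ≥ V_GS − V_th, so the device is in saturation.
k_n = μ_nC_ox · (W/L) = 3.6 mA/V².
KCL at the drain: ½ k_n (V_GS − V_th)² = (V_DD − V_GS)/R.
Let x = V_GS − 0.474. Then 42.7 x² + x − 2.956 = 0, giving x = 0.252 V (positive root), so V_GS = 0.726 V.
I_D = (V_DD − V_GS)/R = (3.43 − 0.726) / 23.7 = 0.114 mA.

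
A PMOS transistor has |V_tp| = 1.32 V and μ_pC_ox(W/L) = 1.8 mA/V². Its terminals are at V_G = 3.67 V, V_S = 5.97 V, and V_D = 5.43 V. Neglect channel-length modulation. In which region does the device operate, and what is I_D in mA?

V_SG = V_S − V_G = 5.97 − 3.67 = 2.3 V; V_SD = V_S − V_D = 5.97 − 5.43 = 0.54 V.
V_ov = V_SG − |V_tp| = 2.3 − 1.32 = 0.98 V.
Since V_SD = 0.54 V < V_ov = 0.98 V, the device is in the triode region.
I_D = k_p [V_ov · V_SD − ½ V_SD²] = 1.8 × [0.98 × 0.54 − 0.5 × 0.54²] = 0.69 mA.

Triode; I_D = 0.690 mA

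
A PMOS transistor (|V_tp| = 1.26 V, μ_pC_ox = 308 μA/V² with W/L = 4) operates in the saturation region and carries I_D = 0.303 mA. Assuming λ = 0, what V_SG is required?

k_p = μ_pC_ox · (W/L) = 1.232 mA/V².
In saturation I_D = ½ k_p (V_SG − |V_tp|)², so V_SG − |V_tp| = √(2 I_D / k_p) = √(2 × 0.303 / 1.232) = 0.701 V.
V_SG = 1.26 + 0.701 = 1.96 V.

V_SG = 1.96 V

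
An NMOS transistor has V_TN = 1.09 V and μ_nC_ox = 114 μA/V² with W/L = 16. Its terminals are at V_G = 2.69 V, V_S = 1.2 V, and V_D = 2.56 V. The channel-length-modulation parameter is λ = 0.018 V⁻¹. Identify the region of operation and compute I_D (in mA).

V_GS = V_G − V_S = 2.69 − 1.2 = 1.49 V; V_DS = V_D − V_S = 2.56 − 1.2 = 1.36 V.
k_n = μ_nC_ox · (W/L) = 1.824 mA/V².
V_ov = V_GS − V_TN = 1.49 − 1.09 = 0.4 V.
Since V_DS = 1.36 V ≥ V_ov = 0.4 V, the device is in saturation.
I_D = ½ k_n V_ov² (1 + λ V_DS) = 0.5 × 1.824 × 0.4² × (1 + 0.018 × 1.36) = 0.149 mA.

Saturation; I_D = 0.149 mA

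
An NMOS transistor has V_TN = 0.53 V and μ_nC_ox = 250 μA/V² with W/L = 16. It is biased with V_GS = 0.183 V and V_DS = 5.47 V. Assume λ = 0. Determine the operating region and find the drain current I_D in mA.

Cutoff; I_D = 0 mA

V_GS = 0.183 V < V_TN = 0.53 V, so the transistor is in cutoff.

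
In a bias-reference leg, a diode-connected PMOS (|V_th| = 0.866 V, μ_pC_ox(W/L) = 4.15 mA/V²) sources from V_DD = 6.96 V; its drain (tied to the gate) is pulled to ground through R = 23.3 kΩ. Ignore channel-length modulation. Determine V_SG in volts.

V_SG = 1.21 V

With gate tied to drain, V_SG = V_SD ≥ V_SG − |V_th|, so the device is in saturation.
KCL at the drain: ½ k_p (V_SG − |V_th|)² = (V_DD − V_SG)/R.
Let x = V_SG − 0.866. Then 48.3 x² + x − 6.094 = 0, giving x = 0.345 V (positive root), so V_SG = 1.21 V.
I_D = (V_DD − V_SG)/R = (6.96 − 1.21) / 23.3 = 0.247 mA.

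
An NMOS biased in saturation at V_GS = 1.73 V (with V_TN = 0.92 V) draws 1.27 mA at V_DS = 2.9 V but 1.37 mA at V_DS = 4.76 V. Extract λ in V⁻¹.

With V_GS fixed, I_D ∝ (1 + λ V_DS) in saturation, so I_D2/I_D1 = (1 + λ V_DS2)/(1 + λ V_DS1).
1.37/1.27 = 1.079 = (1 + 4.76 λ)/(1 + 2.9 λ).
Solving: λ (I_D1 V_DS2 − I_D2 V_DS1) = I_D2 − I_D1, so λ = (1.37 − 1.27) / (1.27 × 4.76 − 1.37 × 2.9) = 0.1 / 2.07 = 0.0483 V⁻¹.

λ = 0.0483 V⁻¹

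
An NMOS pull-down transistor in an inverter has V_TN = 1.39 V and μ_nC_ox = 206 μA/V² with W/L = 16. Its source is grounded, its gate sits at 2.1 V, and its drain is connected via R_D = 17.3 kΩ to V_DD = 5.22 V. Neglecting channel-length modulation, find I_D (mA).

V_GS = V_G = 2.1 V, so V_ov = 2.1 − 1.39 = 0.71 V.
k_n = μ_nC_ox · (W/L) = 3.296 mA/V².
Assume saturation: I_D = ½ k_n V_ov² = 0.5 × 3.296 × 0.71² = 0.831 mA, giving V_DS = V_DD − I_D R_D = 5.22 − 0.831 × 17.3 = -9.15 V.
But -9.15 V < V_ov = 0.71 V, so the device is actually in triode.
In triode I_D = k_n[V_ov V_DS − ½ V_DS²] and I_D = (V_DD − V_DS)/R_D. Equating: 28.5 V_DS² − 41.48 V_DS + 5.22 = 0, giving V_DS = 0.139 V (the root below V_ov).
I_D = (5.22 − 0.139) / 17.3 = 0.294 mA.

I_D = 0.294 mA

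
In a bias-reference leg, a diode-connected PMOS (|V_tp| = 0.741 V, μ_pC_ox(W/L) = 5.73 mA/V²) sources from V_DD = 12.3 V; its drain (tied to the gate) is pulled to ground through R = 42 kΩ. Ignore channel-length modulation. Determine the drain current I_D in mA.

With gate tied to drain, V_SG = V_SD ≥ V_SG − |V_tp|, so the device is in saturation.
KCL at the drain: ½ k_p (V_SG − |V_tp|)² = (V_DD − V_SG)/R.
Let x = V_SG − 0.741. Then 120 x² + x − 11.56 = 0, giving x = 0.306 V (positive root), so V_SG = 1.05 V.
I_D = (V_DD − V_SG)/R = (12.3 − 1.05) / 42 = 0.268 mA.

I_D = 0.268 mA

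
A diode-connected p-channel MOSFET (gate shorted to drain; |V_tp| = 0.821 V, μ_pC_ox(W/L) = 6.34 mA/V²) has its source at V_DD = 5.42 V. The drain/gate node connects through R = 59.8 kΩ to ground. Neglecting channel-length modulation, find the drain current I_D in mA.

I_D = 0.0743 mA

With gate tied to drain, V_SG = V_SD ≥ V_SG − |V_tp|, so the device is in saturation.
KCL at the drain: ½ k_p (V_SG − |V_tp|)² = (V_DD − V_SG)/R.
Let x = V_SG − 0.821. Then 190 x² + x − 4.599 = 0, giving x = 0.153 V (positive root), so V_SG = 0.974 V.
I_D = (V_DD − V_SG)/R = (5.42 − 0.974) / 59.8 = 0.0743 mA.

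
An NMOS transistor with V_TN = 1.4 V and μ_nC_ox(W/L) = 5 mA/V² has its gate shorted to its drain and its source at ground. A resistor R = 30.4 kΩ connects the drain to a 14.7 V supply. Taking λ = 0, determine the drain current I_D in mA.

I_D = 0.424 mA

With gate tied to drain, V_GS = V_DS ≥ V_GS − V_TN, so the device is in saturation.
KCL at the drain: ½ k_n (V_GS − V_TN)² = (V_DD − V_GS)/R.
Let x = V_GS − 1.4. Then 76 x² + x − 13.3 = 0, giving x = 0.412 V (positive root), so V_GS = 1.81 V.
I_D = (V_DD − V_GS)/R = (14.7 − 1.81) / 30.4 = 0.424 mA.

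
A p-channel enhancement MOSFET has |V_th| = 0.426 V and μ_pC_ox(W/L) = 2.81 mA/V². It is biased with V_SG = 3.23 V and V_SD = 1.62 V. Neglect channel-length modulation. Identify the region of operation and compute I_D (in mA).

V_ov = V_SG − |V_th| = 3.23 − 0.426 = 2.8 V.
Since V_SD = 1.62 V < V_ov = 2.8 V, the device is in the triode region.
I_D = k_p [V_ov · V_SD − ½ V_SD²] = 2.81 × [2.8 × 1.62 − 0.5 × 1.62²] = 9.08 mA.

Triode; I_D = 9.08 mA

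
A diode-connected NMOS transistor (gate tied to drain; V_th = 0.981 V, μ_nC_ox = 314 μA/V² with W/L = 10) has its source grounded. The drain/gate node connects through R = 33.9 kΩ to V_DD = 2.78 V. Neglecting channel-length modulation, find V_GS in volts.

V_GS = 1.16 V

With gate tied to drain, V_GS = V_DS ≥ V_GS − V_th, so the device is in saturation.
k_n = μ_nC_ox · (W/L) = 3.14 mA/V².
KCL at the drain: ½ k_n (V_GS − V_th)² = (V_DD − V_GS)/R.
Let x = V_GS − 0.981. Then 53.2 x² + x − 1.799 = 0, giving x = 0.175 V (positive root), so V_GS = 1.16 V.
I_D = (V_DD − V_GS)/R = (2.78 − 1.16) / 33.9 = 0.0479 mA.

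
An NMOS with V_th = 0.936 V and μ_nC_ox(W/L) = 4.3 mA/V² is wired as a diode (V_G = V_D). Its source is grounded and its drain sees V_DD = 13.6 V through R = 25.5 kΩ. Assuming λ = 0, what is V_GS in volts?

With gate tied to drain, V_GS = V_DS ≥ V_GS − V_th, so the device is in saturation.
KCL at the drain: ½ k_n (V_GS − V_th)² = (V_DD − V_GS)/R.
Let x = V_GS − 0.936. Then 54.8 x² + x − 12.66 = 0, giving x = 0.472 V (positive root), so V_GS = 1.41 V.
I_D = (V_DD − V_GS)/R = (13.6 − 1.41) / 25.5 = 0.478 mA.

V_GS = 1.41 V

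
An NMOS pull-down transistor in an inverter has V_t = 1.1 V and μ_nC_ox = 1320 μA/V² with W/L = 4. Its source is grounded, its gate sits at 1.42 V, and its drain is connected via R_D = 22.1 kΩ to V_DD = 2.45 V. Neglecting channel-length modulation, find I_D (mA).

I_D = 0.108 mA

V_GS = V_G = 1.42 V, so V_ov = 1.42 − 1.1 = 0.32 V.
k_n = μ_nC_ox · (W/L) = 5.28 mA/V².
Assume saturation: I_D = ½ k_n V_ov² = 0.5 × 5.28 × 0.32² = 0.27 mA, giving V_DS = V_DD − I_D R_D = 2.45 − 0.27 × 22.1 = -3.52 V.
But -3.52 V < V_ov = 0.32 V, so the device is actually in triode.
In triode I_D = k_n[V_ov V_DS − ½ V_DS²] and I_D = (V_DD − V_DS)/R_D. Equating: 58.3 V_DS² − 38.34 V_DS + 2.45 = 0, giving V_DS = 0.0717 V (the root below V_ov).
I_D = (2.45 − 0.0717) / 22.1 = 0.108 mA.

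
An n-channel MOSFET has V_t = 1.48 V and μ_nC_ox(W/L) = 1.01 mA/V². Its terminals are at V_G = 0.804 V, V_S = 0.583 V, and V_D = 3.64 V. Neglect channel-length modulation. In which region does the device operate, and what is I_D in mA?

V_GS = V_G − V_S = 0.804 − 0.583 = 0.221 V; V_DS = V_D − V_S = 3.64 − 0.583 = 3.06 V.
V_GS = 0.221 V < V_t = 1.48 V, so the transistor is in cutoff.

Cutoff; I_D = 0 mA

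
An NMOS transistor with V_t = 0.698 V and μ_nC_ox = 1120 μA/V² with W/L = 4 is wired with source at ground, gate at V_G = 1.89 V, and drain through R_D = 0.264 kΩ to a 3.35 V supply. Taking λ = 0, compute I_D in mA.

I_D = 3.18 mA

V_GS = V_G = 1.89 V, so V_ov = 1.89 − 0.698 = 1.19 V.
k_n = μ_nC_ox · (W/L) = 4.48 mA/V².
Assume saturation: I_D = ½ k_n V_ov² = 0.5 × 4.48 × 1.19² = 3.18 mA, giving V_DS = V_DD − I_D R_D = 3.35 − 3.18 × 0.264 = 2.51 V.
V_DS = 2.51 V ≥ V_ov = 1.19 V, confirming saturation.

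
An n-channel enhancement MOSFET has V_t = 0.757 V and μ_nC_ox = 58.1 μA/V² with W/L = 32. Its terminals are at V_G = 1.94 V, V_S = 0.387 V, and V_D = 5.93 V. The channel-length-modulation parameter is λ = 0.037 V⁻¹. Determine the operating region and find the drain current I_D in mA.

V_GS = V_G − V_S = 1.94 − 0.387 = 1.55 V; V_DS = V_D − V_S = 5.93 − 0.387 = 5.54 V.
k_n = μ_nC_ox · (W/L) = 1.859 mA/V².
V_ov = V_GS − V_t = 1.55 − 0.757 = 0.796 V.
Since V_DS = 5.54 V ≥ V_ov = 0.796 V, the device is in saturation.
I_D = ½ k_n V_ov² (1 + λ V_DS) = 0.5 × 1.859 × 0.796² × (1 + 0.037 × 5.54) = 0.71 mA.

Saturation; I_D = 0.710 mA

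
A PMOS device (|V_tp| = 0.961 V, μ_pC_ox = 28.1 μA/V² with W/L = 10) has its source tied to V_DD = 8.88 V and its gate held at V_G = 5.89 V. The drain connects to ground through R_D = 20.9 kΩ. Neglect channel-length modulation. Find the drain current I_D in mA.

V_SG = V_DD − V_G = 8.88 − 5.89 = 2.99 V, so V_ov = 2.99 − 0.961 = 2.03 V.
k_p = μ_pC_ox · (W/L) = 0.281 mA/V².
Assume saturation: I_D = ½ k_p V_ov² = 0.5 × 0.281 × 2.03² = 0.578 mA, giving V_SD = V_DD − I_D R_D = 8.88 − 0.578 × 20.9 = -3.21 V.
But -3.21 V < V_ov = 2.03 V, so the device is actually in triode.
In triode I_D = k_p[V_ov V_SD − ½ V_SD²] and I_D = (V_DD − V_SD)/R_D. Equating: 2.94 V_SD² − 12.92 V_SD + 8.88 = 0, giving V_SD = 0.853 V (the root below V_ov).
I_D = (8.88 − 0.853) / 20.9 = 0.384 mA.

I_D = 0.384 mA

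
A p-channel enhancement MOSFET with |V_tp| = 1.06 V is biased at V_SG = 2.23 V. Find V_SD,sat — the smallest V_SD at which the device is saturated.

V_SD,sat = 1.17 V

The boundary between triode and saturation is V_SD = V_SG − |V_tp| = V_ov.
V_ov = 2.23 − 1.06 = 1.17 V.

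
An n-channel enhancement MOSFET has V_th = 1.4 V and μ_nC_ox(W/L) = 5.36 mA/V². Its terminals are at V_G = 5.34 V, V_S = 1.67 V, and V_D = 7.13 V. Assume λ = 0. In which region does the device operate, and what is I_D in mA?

V_GS = V_G − V_S = 5.34 − 1.67 = 3.67 V; V_DS = V_D − V_S = 7.13 − 1.67 = 5.46 V.
V_ov = V_GS − V_th = 3.67 − 1.4 = 2.27 V.
Since V_DS = 5.46 V ≥ V_ov = 2.27 V, the device is in saturation.
I_D = ½ k_n V_ov² = 0.5 × 5.36 × 2.27² = 13.8 mA.

Saturation; I_D = 13.8 mA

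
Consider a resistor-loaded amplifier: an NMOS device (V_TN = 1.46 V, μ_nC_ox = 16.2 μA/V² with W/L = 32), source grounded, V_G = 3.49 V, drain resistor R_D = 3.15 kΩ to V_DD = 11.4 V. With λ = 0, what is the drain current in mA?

V_GS = V_G = 3.49 V, so V_ov = 3.49 − 1.46 = 2.03 V.
k_n = μ_nC_ox · (W/L) = 0.5184 mA/V².
Assume saturation: I_D = ½ k_n V_ov² = 0.5 × 0.5184 × 2.03² = 1.07 mA, giving V_DS = V_DD − I_D R_D = 11.4 − 1.07 × 3.15 = 8.04 V.
V_DS = 8.04 V ≥ V_ov = 2.03 V, confirming saturation.

I_D = 1.07 mA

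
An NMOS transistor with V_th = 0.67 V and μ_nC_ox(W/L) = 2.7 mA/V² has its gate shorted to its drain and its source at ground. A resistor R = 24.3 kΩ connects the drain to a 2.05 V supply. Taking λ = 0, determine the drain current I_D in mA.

With gate tied to drain, V_GS = V_DS ≥ V_GS − V_th, so the device is in saturation.
KCL at the drain: ½ k_n (V_GS − V_th)² = (V_DD − V_GS)/R.
Let x = V_GS − 0.67. Then 32.8 x² + x − 1.38 = 0, giving x = 0.19 V (positive root), so V_GS = 0.86 V.
I_D = (V_DD − V_GS)/R = (2.05 − 0.86) / 24.3 = 0.049 mA.

I_D = 0.0490 mA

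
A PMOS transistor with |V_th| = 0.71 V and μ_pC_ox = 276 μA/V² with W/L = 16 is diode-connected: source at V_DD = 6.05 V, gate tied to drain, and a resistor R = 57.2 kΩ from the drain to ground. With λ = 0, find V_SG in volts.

With gate tied to drain, V_SG = V_SD ≥ V_SG − |V_th|, so the device is in saturation.
k_p = μ_pC_ox · (W/L) = 4.416 mA/V².
KCL at the drain: ½ k_p (V_SG − |V_th|)² = (V_DD − V_SG)/R.
Let x = V_SG − 0.71. Then 126 x² + x − 5.34 = 0, giving x = 0.202 V (positive root), so V_SG = 0.912 V.
I_D = (V_DD − V_SG)/R = (6.05 − 0.912) / 57.2 = 0.0898 mA.

V_SG = 0.912 V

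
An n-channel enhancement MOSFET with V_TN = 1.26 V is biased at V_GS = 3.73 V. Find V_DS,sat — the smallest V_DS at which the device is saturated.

The boundary between triode and saturation is V_DS = V_GS − V_TN = V_ov.
V_ov = 3.73 − 1.26 = 2.47 V.

V_DS,sat = 2.47 V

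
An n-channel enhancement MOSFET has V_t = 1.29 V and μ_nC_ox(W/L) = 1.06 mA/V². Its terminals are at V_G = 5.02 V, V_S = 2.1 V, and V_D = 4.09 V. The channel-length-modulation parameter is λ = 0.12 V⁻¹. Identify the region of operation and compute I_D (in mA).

V_GS = V_G − V_S = 5.02 − 2.1 = 2.92 V; V_DS = V_D − V_S = 4.09 − 2.1 = 1.99 V.
V_ov = V_GS − V_t = 2.92 − 1.29 = 1.63 V.
Since V_DS = 1.99 V ≥ V_ov = 1.63 V, the device is in saturation.
I_D = ½ k_n V_ov² (1 + λ V_DS) = 0.5 × 1.06 × 1.63² × (1 + 0.12 × 1.99) = 1.74 mA.

Saturation; I_D = 1.74 mA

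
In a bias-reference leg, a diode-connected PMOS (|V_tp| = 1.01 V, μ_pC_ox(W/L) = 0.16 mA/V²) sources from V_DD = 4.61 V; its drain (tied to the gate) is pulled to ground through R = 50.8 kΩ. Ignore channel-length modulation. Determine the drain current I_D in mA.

With gate tied to drain, V_SG = V_SD ≥ V_SG − |V_tp|, so the device is in saturation.
KCL at the drain: ½ k_p (V_SG − |V_tp|)² = (V_DD − V_SG)/R.
Let x = V_SG − 1.01. Then 4.06 x² + x − 3.6 = 0, giving x = 0.826 V (positive root), so V_SG = 1.84 V.
I_D = (V_DD − V_SG)/R = (4.61 − 1.84) / 50.8 = 0.0546 mA.

I_D = 0.0546 mA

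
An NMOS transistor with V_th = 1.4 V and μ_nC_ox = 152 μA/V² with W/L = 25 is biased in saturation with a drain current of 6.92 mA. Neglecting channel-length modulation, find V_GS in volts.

V_GS = 3.31 V

k_n = μ_nC_ox · (W/L) = 3.8 mA/V².
In saturation I_D = ½ k_n (V_GS − V_th)², so V_GS − V_th = √(2 I_D / k_n) = √(2 × 6.92 / 3.8) = 1.91 V.
V_GS = 1.4 + 1.91 = 3.31 V.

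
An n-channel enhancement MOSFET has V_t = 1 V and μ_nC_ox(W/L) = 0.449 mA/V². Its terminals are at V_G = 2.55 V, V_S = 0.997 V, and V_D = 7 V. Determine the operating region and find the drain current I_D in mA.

Saturation; I_D = 0.0687 mA

V_GS = V_G − V_S = 2.55 − 0.997 = 1.55 V; V_DS = V_D − V_S = 7 − 0.997 = 6 V.
V_ov = V_GS − V_t = 1.55 − 1 = 0.553 V.
Since V_DS = 6 V ≥ V_ov = 0.553 V, the device is in saturation.
I_D = ½ k_n V_ov² = 0.5 × 0.449 × 0.553² = 0.0687 mA.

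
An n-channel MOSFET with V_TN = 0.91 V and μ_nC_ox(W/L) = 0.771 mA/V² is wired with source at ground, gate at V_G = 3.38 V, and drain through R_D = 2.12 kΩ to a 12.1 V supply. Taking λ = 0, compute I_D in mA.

V_GS = V_G = 3.38 V, so V_ov = 3.38 − 0.91 = 2.47 V.
Assume saturation: I_D = ½ k_n V_ov² = 0.5 × 0.771 × 2.47² = 2.35 mA, giving V_DS = V_DD − I_D R_D = 12.1 − 2.35 × 2.12 = 7.11 V.
V_DS = 7.11 V ≥ V_ov = 2.47 V, confirming saturation.

I_D = 2.35 mA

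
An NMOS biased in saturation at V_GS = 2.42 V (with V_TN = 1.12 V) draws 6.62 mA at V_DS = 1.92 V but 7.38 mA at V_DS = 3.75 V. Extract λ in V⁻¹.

λ = 0.0713 V⁻¹

With V_GS fixed, I_D ∝ (1 + λ V_DS) in saturation, so I_D2/I_D1 = (1 + λ V_DS2)/(1 + λ V_DS1).
7.38/6.62 = 1.115 = (1 + 3.75 λ)/(1 + 1.92 λ).
Solving: λ (I_D1 V_DS2 − I_D2 V_DS1) = I_D2 − I_D1, so λ = (7.38 − 6.62) / (6.62 × 3.75 − 7.38 × 1.92) = 0.76 / 10.7 = 0.0713 V⁻¹.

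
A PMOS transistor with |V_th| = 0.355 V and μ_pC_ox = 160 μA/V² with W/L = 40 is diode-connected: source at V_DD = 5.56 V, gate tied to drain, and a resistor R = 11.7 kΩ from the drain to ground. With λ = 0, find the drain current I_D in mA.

I_D = 0.414 mA

With gate tied to drain, V_SG = V_SD ≥ V_SG − |V_th|, so the device is in saturation.
k_p = μ_pC_ox · (W/L) = 6.4 mA/V².
KCL at the drain: ½ k_p (V_SG − |V_th|)² = (V_DD − V_SG)/R.
Let x = V_SG − 0.355. Then 37.4 x² + x − 5.205 = 0, giving x = 0.36 V (positive root), so V_SG = 0.715 V.
I_D = (V_DD − V_SG)/R = (5.56 − 0.715) / 11.7 = 0.414 mA.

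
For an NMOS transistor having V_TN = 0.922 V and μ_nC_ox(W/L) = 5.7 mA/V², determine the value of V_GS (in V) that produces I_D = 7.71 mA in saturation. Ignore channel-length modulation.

V_GS = 2.57 V

In saturation I_D = ½ k_n (V_GS − V_TN)², so V_GS − V_TN = √(2 I_D / k_n) = √(2 × 7.71 / 5.7) = 1.64 V.
V_GS = 0.922 + 1.64 = 2.57 V.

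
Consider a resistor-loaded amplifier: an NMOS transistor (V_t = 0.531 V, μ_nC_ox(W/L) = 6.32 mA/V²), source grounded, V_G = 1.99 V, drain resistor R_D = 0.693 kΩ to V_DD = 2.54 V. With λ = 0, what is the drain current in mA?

I_D = 3.10 mA

V_GS = V_G = 1.99 V, so V_ov = 1.99 − 0.531 = 1.46 V.
Assume saturation: I_D = ½ k_n V_ov² = 0.5 × 6.32 × 1.46² = 6.73 mA, giving V_DS = V_DD − I_D R_D = 2.54 − 6.73 × 0.693 = -2.12 V.
But -2.12 V < V_ov = 1.46 V, so the device is actually in triode.
In triode I_D = k_n[V_ov V_DS − ½ V_DS²] and I_D = (V_DD − V_DS)/R_D. Equating: 2.19 V_DS² − 7.39 V_DS + 2.54 = 0, giving V_DS = 0.388 V (the root below V_ov).
I_D = (2.54 − 0.388) / 0.693 = 3.1 mA.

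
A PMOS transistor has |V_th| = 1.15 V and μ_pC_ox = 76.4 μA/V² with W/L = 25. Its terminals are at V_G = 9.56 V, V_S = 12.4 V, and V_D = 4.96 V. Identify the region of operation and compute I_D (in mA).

Saturation; I_D = 2.73 mA

V_SG = V_S − V_G = 12.4 − 9.56 = 2.84 V; V_SD = V_S − V_D = 12.4 − 4.96 = 7.44 V.
k_p = μ_pC_ox · (W/L) = 1.91 mA/V².
V_ov = V_SG − |V_th| = 2.84 − 1.15 = 1.69 V.
Since V_SD = 7.44 V ≥ V_ov = 1.69 V, the device is in saturation.
I_D = ½ k_p V_ov² = 0.5 × 1.91 × 1.69² = 2.73 mA.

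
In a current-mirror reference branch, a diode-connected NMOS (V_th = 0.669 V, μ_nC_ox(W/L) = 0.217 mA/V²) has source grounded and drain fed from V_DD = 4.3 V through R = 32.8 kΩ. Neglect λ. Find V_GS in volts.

With gate tied to drain, V_GS = V_DS ≥ V_GS − V_th, so the device is in saturation.
KCL at the drain: ½ k_n (V_GS − V_th)² = (V_DD − V_GS)/R.
Let x = V_GS − 0.669. Then 3.56 x² + x − 3.631 = 0, giving x = 0.879 V (positive root), so V_GS = 1.55 V.
I_D = (V_DD − V_GS)/R = (4.3 − 1.55) / 32.8 = 0.0839 mA.

V_GS = 1.55 V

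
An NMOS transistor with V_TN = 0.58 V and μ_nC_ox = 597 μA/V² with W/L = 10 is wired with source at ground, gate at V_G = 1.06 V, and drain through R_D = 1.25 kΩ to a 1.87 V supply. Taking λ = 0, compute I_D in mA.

V_GS = V_G = 1.06 V, so V_ov = 1.06 − 0.58 = 0.48 V.
k_n = μ_nC_ox · (W/L) = 5.97 mA/V².
Assume saturation: I_D = ½ k_n V_ov² = 0.5 × 5.97 × 0.48² = 0.688 mA, giving V_DS = V_DD − I_D R_D = 1.87 − 0.688 × 1.25 = 1.01 V.
V_DS = 1.01 V ≥ V_ov = 0.48 V, confirming saturation.

I_D = 0.688 mA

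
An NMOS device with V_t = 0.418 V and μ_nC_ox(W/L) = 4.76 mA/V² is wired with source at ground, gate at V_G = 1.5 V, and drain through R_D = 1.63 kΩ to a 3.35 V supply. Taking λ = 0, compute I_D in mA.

I_D = 1.79 mA

V_GS = V_G = 1.5 V, so V_ov = 1.5 − 0.418 = 1.08 V.
Assume saturation: I_D = ½ k_n V_ov² = 0.5 × 4.76 × 1.08² = 2.79 mA, giving V_DS = V_DD − I_D R_D = 3.35 − 2.79 × 1.63 = -1.19 V.
But -1.19 V < V_ov = 1.08 V, so the device is actually in triode.
In triode I_D = k_n[V_ov V_DS − ½ V_DS²] and I_D = (V_DD − V_DS)/R_D. Equating: 3.88 V_DS² − 9.395 V_DS + 3.35 = 0, giving V_DS = 0.435 V (the root below V_ov).
I_D = (3.35 − 0.435) / 1.63 = 1.79 mA.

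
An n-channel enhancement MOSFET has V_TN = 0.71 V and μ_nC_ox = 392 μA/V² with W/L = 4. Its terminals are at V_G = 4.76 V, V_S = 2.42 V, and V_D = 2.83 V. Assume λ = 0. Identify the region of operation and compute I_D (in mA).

V_GS = V_G − V_S = 4.76 − 2.42 = 2.34 V; V_DS = V_D − V_S = 2.83 − 2.42 = 0.41 V.
k_n = μ_nC_ox · (W/L) = 1.568 mA/V².
V_ov = V_GS − V_TN = 2.34 − 0.71 = 1.63 V.
Since V_DS = 0.41 V < V_ov = 1.63 V, the device is in the triode region.
I_D = k_n [V_ov · V_DS − ½ V_DS²] = 1.568 × [1.63 × 0.41 − 0.5 × 0.41²] = 0.916 mA.

Triode; I_D = 0.916 mA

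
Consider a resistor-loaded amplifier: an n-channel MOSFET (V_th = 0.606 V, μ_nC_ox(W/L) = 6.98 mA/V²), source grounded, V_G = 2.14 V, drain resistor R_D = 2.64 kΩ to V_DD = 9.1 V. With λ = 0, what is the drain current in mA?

V_GS = V_G = 2.14 V, so V_ov = 2.14 − 0.606 = 1.53 V.
Assume saturation: I_D = ½ k_n V_ov² = 0.5 × 6.98 × 1.53² = 8.21 mA, giving V_DS = V_DD − I_D R_D = 9.1 − 8.21 × 2.64 = -12.6 V.
But -12.6 V < V_ov = 1.53 V, so the device is actually in triode.
In triode I_D = k_n[V_ov V_DS − ½ V_DS²] and I_D = (V_DD − V_DS)/R_D. Equating: 9.21 V_DS² − 29.27 V_DS + 9.1 = 0, giving V_DS = 0.349 V (the root below V_ov).
I_D = (9.1 − 0.349) / 2.64 = 3.31 mA.

I_D = 3.31 mA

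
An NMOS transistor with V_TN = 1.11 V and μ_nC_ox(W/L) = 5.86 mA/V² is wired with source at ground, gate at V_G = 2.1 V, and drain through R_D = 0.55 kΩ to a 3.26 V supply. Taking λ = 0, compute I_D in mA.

V_GS = V_G = 2.1 V, so V_ov = 2.1 − 1.11 = 0.99 V.
Assume saturation: I_D = ½ k_n V_ov² = 0.5 × 5.86 × 0.99² = 2.87 mA, giving V_DS = V_DD − I_D R_D = 3.26 − 2.87 × 0.55 = 1.68 V.
V_DS = 1.68 V ≥ V_ov = 0.99 V, confirming saturation.

I_D = 2.87 mA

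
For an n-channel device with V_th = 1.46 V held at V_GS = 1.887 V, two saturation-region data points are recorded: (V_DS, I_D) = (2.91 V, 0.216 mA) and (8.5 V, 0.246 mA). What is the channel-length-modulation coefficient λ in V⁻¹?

With V_GS fixed, I_D ∝ (1 + λ V_DS) in saturation, so I_D2/I_D1 = (1 + λ V_DS2)/(1 + λ V_DS1).
0.246/0.216 = 1.139 = (1 + 8.5 λ)/(1 + 2.91 λ).
Solving: λ (I_D1 V_DS2 − I_D2 V_DS1) = I_D2 − I_D1, so λ = (0.246 − 0.216) / (0.216 × 8.5 − 0.246 × 2.91) = 0.03 / 1.12 = 0.0268 V⁻¹.

λ = 0.0268 V⁻¹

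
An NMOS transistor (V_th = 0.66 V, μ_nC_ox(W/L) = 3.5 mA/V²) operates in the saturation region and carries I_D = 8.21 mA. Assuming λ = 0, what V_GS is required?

In saturation I_D = ½ k_n (V_GS − V_th)², so V_GS − V_th = √(2 I_D / k_n) = √(2 × 8.21 / 3.5) = 2.17 V.
V_GS = 0.66 + 2.17 = 2.83 V.

V_GS = 2.83 V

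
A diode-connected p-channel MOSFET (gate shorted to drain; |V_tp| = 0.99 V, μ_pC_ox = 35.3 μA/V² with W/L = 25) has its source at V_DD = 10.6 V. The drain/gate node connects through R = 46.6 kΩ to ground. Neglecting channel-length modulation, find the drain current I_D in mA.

With gate tied to drain, V_SG = V_SD ≥ V_SG − |V_tp|, so the device is in saturation.
k_p = μ_pC_ox · (W/L) = 0.8825 mA/V².
KCL at the drain: ½ k_p (V_SG − |V_tp|)² = (V_DD − V_SG)/R.
Let x = V_SG − 0.99. Then 20.6 x² + x − 9.61 = 0, giving x = 0.66 V (positive root), so V_SG = 1.65 V.
I_D = (V_DD − V_SG)/R = (10.6 − 1.65) / 46.6 = 0.192 mA.

I_D = 0.192 mA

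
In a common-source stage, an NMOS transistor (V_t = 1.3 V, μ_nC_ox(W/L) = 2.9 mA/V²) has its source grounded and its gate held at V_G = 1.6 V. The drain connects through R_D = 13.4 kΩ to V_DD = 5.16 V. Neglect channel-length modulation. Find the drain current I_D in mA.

I_D = 0.131 mA

V_GS = V_G = 1.6 V, so V_ov = 1.6 − 1.3 = 0.3 V.
Assume saturation: I_D = ½ k_n V_ov² = 0.5 × 2.9 × 0.3² = 0.131 mA, giving V_DS = V_DD − I_D R_D = 5.16 − 0.131 × 13.4 = 3.41 V.
V_DS = 3.41 V ≥ V_ov = 0.3 V, confirming saturation.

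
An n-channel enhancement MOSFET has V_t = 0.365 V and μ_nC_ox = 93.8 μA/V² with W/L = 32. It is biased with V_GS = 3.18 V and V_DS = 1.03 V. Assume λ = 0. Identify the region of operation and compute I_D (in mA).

k_n = μ_nC_ox · (W/L) = 3.002 mA/V².
V_ov = V_GS − V_t = 3.18 − 0.365 = 2.82 V.
Since V_DS = 1.03 V < V_ov = 2.82 V, the device is in the triode region.
I_D = k_n [V_ov · V_DS − ½ V_DS²] = 3.002 × [2.82 × 1.03 − 0.5 × 1.03²] = 7.11 mA.

Triode; I_D = 7.11 mA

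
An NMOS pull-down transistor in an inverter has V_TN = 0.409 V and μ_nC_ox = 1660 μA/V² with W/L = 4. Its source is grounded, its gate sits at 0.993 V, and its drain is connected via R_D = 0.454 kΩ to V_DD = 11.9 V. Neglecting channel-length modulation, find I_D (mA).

V_GS = V_G = 0.993 V, so V_ov = 0.993 − 0.409 = 0.584 V.
k_n = μ_nC_ox · (W/L) = 6.64 mA/V².
Assume saturation: I_D = ½ k_n V_ov² = 0.5 × 6.64 × 0.584² = 1.13 mA, giving V_DS = V_DD − I_D R_D = 11.9 − 1.13 × 0.454 = 11.4 V.
V_DS = 11.4 V ≥ V_ov = 0.584 V, confirming saturation.

I_D = 1.13 mA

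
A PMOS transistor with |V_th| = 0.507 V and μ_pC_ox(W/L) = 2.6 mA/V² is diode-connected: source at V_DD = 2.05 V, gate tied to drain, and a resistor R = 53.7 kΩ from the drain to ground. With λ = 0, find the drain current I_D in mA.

I_D = 0.0261 mA

With gate tied to drain, V_SG = V_SD ≥ V_SG − |V_th|, so the device is in saturation.
KCL at the drain: ½ k_p (V_SG − |V_th|)² = (V_DD − V_SG)/R.
Let x = V_SG − 0.507. Then 69.8 x² + x − 1.543 = 0, giving x = 0.142 V (positive root), so V_SG = 0.649 V.
I_D = (V_DD − V_SG)/R = (2.05 − 0.649) / 53.7 = 0.0261 mA.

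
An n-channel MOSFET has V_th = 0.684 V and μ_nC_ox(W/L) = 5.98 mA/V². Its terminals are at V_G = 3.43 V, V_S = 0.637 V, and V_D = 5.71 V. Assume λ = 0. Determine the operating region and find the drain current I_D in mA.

Saturation; I_D = 13.3 mA

V_GS = V_G − V_S = 3.43 − 0.637 = 2.79 V; V_DS = V_D − V_S = 5.71 − 0.637 = 5.07 V.
V_ov = V_GS − V_th = 2.79 − 0.684 = 2.11 V.
Since V_DS = 5.07 V ≥ V_ov = 2.11 V, the device is in saturation.
I_D = ½ k_n V_ov² = 0.5 × 5.98 × 2.11² = 13.3 mA.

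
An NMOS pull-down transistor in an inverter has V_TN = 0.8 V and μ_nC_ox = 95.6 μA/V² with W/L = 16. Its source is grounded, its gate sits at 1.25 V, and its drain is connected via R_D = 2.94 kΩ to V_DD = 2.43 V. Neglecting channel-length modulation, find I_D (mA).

V_GS = V_G = 1.25 V, so V_ov = 1.25 − 0.8 = 0.45 V.
k_n = μ_nC_ox · (W/L) = 1.53 mA/V².
Assume saturation: I_D = ½ k_n V_ov² = 0.5 × 1.53 × 0.45² = 0.155 mA, giving V_DS = V_DD − I_D R_D = 2.43 − 0.155 × 2.94 = 1.97 V.
V_DS = 1.97 V ≥ V_ov = 0.45 V, confirming saturation.

I_D = 0.155 mA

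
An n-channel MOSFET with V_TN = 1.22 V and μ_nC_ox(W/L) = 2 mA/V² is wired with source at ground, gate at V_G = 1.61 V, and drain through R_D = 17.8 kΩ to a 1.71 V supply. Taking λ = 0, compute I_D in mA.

I_D = 0.0883 mA

V_GS = V_G = 1.61 V, so V_ov = 1.61 − 1.22 = 0.39 V.
Assume saturation: I_D = ½ k_n V_ov² = 0.5 × 2 × 0.39² = 0.152 mA, giving V_DS = V_DD − I_D R_D = 1.71 − 0.152 × 17.8 = -0.997 V.
But -0.997 V < V_ov = 0.39 V, so the device is actually in triode.
In triode I_D = k_n[V_ov V_DS − ½ V_DS²] and I_D = (V_DD − V_DS)/R_D. Equating: 17.8 V_DS² − 14.88 V_DS + 1.71 = 0, giving V_DS = 0.137 V (the root below V_ov).
I_D = (1.71 − 0.137) / 17.8 = 0.0883 mA.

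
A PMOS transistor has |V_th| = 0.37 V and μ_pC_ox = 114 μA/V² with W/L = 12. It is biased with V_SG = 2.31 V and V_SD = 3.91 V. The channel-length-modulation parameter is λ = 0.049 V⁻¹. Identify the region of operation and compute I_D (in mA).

Saturation; I_D = 3.07 mA

k_p = μ_pC_ox · (W/L) = 1.368 mA/V².
V_ov = V_SG − |V_th| = 2.31 − 0.37 = 1.94 V.
Since V_SD = 3.91 V ≥ V_ov = 1.94 V, the device is in saturation.
I_D = ½ k_p V_ov² (1 + λ V_SD) = 0.5 × 1.368 × 1.94² × (1 + 0.049 × 3.91) = 3.07 mA.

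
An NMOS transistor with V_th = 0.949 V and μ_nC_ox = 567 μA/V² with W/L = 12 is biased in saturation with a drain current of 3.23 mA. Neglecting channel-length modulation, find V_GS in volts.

k_n = μ_nC_ox · (W/L) = 6.804 mA/V².
In saturation I_D = ½ k_n (V_GS − V_th)², so V_GS − V_th = √(2 I_D / k_n) = √(2 × 3.23 / 6.804) = 0.974 V.
V_GS = 0.949 + 0.974 = 1.92 V.

V_GS = 1.92 V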